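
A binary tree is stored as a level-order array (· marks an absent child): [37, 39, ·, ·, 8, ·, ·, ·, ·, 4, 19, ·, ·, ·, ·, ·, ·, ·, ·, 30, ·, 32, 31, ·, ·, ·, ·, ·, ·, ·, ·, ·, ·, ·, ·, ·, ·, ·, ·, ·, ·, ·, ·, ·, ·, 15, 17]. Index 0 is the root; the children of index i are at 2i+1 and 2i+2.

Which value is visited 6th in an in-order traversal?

In-order visits the left subtree, then the node, then the right subtree.
At 37: go left to 39.
  At 39: no left child.
  Visit 39.
  At 39: go right to 8.
    At 8: go left to 4.
      At 4: go left to 30.
        30 is a leaf — visit 30.
      Visit 4.
      At 4: no right child.
    Visit 8.
    At 8: go right to 19.
      At 19: go left to 32.
        32 is a leaf — visit 32.
      Visit 19.
      At 19: go right to 31.
        At 31: go left to 15.
          15 is a leaf — visit 15.
        Visit 31.
        At 31: go right to 17.
          17 is a leaf — visit 17.
Visit 37.
At 37: no right child.
Full in-order sequence: 39, 30, 4, 8, 32, 19, 15, 31, 17, 37.

19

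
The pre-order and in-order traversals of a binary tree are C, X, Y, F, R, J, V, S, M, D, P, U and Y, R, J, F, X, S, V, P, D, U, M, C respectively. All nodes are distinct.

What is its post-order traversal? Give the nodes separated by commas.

The first element of pre-order is the root; it splits in-order into left and right subtrees.
Root C: left subtree has 11 nodes {Y, R, J, F, X, S, V, P, D, U, M}, right has 0 { }.
  Root X: left subtree has 4 nodes {Y, R, J, F}, right has 6 {S, V, P, D, U, M}.
    Root Y: left subtree has 0 nodes { }, right has 3 {R, J, F}.
      Root F: left subtree has 2 nodes {R, J}, right has 0 { }.
        Root R: left subtree has 0 nodes { }, right has 1 {J}.
    Root V: left subtree has 1 node {S}, right has 4 {P, D, U, M}.
      Root M: left subtree has 3 nodes {P, D, U}, right has 0 { }.
        Root D: left subtree has 1 node {P}, right has 1 {U}.

J, R, F, Y, S, P, U, D, M, V, X, C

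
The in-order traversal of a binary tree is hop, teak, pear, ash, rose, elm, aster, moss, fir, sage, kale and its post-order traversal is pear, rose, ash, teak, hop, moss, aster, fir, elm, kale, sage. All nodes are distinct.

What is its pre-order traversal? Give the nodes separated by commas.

sage, elm, hop, teak, ash, pear, rose, fir, aster, moss, kale

The last element of post-order is the root; it splits in-order into left and right subtrees.
Root sage: left subtree has 9 nodes {hop, teak, pear, ash, rose, elm, aster, moss, fir}, right has 1 {kale}.
  Root elm: left subtree has 5 nodes {hop, teak, pear, ash, rose}, right has 3 {aster, moss, fir}.
    Root hop: left subtree has 0 nodes { }, right has 4 {teak, pear, ash, rose}.
      Root teak: left subtree has 0 nodes { }, right has 3 {pear, ash, rose}.
        Root ash: left subtree has 1 node {pear}, right has 1 {rose}.
    Root fir: left subtree has 2 nodes {aster, moss}, right has 0 { }.
      Root aster: left subtree has 0 nodes { }, right has 1 {moss}.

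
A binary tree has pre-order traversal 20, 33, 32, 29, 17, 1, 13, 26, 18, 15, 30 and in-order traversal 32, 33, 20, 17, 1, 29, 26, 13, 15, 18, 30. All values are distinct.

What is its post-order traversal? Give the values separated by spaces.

The first element of pre-order is the root; it splits in-order into left and right subtrees.
Root 20: left subtree has 2 nodes {32, 33}, right has 8 {17, 1, 29, 26, 13, 15, 18, 30}.
  Root 33: left subtree has 1 node {32}, right has 0 { }.
  Root 29: left subtree has 2 nodes {17, 1}, right has 5 {26, 13, 15, 18, 30}.
    Root 17: left subtree has 0 nodes { }, right has 1 {1}.
    Root 13: left subtree has 1 node {26}, right has 3 {15, 18, 30}.
      Root 18: left subtree has 1 node {15}, right has 1 {30}.

32 33 1 17 26 15 30 18 13 29 20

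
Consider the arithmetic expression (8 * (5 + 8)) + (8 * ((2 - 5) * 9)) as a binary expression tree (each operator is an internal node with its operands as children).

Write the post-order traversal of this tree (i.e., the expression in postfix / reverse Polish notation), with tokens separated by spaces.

Post-order on an expression tree gives postfix notation: for each operator, emit left operand, right operand, then the operator.

8 5 8 + * 8 2 5 - 9 * * +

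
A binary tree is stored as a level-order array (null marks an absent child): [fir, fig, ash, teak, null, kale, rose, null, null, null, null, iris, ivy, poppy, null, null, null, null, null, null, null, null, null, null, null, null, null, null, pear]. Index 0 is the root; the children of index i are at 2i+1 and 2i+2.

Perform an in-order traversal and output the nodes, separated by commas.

In-order visits the left subtree, then the node, then the right subtree.
At fir: go left to fig.
  At fig: go left to teak.
    teak is a leaf — visit teak.
  Visit fig.
  At fig: no right child.
Visit fir.
At fir: go right to ash.
  At ash: go left to kale.
    At kale: go left to iris.
      iris is a leaf — visit iris.
    Visit kale.
    At kale: go right to ivy.
      ivy is a leaf — visit ivy.
  Visit ash.
  At ash: go right to rose.
    At rose: go left to poppy.
      At poppy: no left child.
      Visit poppy.
      At poppy: go right to pear.
        pear is a leaf — visit pear.
    Visit rose.
    At rose: no right child.

teak, fig, fir, iris, kale, ivy, ash, poppy, pear, rose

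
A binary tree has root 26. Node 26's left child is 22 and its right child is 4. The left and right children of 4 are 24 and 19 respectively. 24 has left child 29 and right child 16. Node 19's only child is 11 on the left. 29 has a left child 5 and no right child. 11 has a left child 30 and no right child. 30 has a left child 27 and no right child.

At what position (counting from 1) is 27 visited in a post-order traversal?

Post-order visits the left subtree, then the right subtree, then the node.
At 26: go left to 22.
  22 is a leaf — visit 22.
At 26: go right to 4.
  At 4: go left to 24.
    At 24: go left to 29.
      At 29: go left to 5.
        5 is a leaf — visit 5.
      At 29: no right child.
      Visit 29.
    At 24: go right to 16.
      16 is a leaf — visit 16.
    Visit 24.
  At 4: go right to 19.
    At 19: go left to 11.
      At 11: go left to 30.
        At 30: go left to 27.
          27 is a leaf — visit 27.
        At 30: no right child.
        Visit 30.
      At 11: no right child.
      Visit 11.
    At 19: no right child.
    Visit 19.
  Visit 4.
Visit 26.
Full post-order sequence: 22, 5, 29, 16, 24, 27, 30, 11, 19, 4, 26.

6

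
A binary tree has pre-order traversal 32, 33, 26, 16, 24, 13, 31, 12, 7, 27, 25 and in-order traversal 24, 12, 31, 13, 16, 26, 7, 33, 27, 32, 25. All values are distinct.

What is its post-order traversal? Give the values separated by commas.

12, 31, 13, 24, 16, 7, 26, 27, 33, 25, 32

The first element of pre-order is the root; it splits in-order into left and right subtrees.
Root 32: left subtree has 9 nodes {24, 12, 31, 13, 16, 26, 7, 33, 27}, right has 1 {25}.
  Root 33: left subtree has 7 nodes {24, 12, 31, 13, 16, 26, 7}, right has 1 {27}.
    Root 26: left subtree has 5 nodes {24, 12, 31, 13, 16}, right has 1 {7}.
      Root 16: left subtree has 4 nodes {24, 12, 31, 13}, right has 0 { }.
        Root 24: left subtree has 0 nodes { }, right has 3 {12, 31, 13}.
          Root 13: left subtree has 2 nodes {12, 31}, right has 0 { }.
            Root 31: left subtree has 1 node {12}, right has 0 { }.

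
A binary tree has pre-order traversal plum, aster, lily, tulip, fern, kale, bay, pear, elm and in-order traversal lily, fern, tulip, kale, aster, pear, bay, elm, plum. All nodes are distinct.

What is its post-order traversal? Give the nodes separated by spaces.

The first element of pre-order is the root; it splits in-order into left and right subtrees.
Root plum: left subtree has 8 nodes {lily, fern, tulip, kale, aster, pear, bay, elm}, right has 0 { }.
  Root aster: left subtree has 4 nodes {lily, fern, tulip, kale}, right has 3 {pear, bay, elm}.
    Root lily: left subtree has 0 nodes { }, right has 3 {fern, tulip, kale}.
      Root tulip: left subtree has 1 node {fern}, right has 1 {kale}.
    Root bay: left subtree has 1 node {pear}, right has 1 {elm}.

fern kale tulip lily pear elm bay aster plum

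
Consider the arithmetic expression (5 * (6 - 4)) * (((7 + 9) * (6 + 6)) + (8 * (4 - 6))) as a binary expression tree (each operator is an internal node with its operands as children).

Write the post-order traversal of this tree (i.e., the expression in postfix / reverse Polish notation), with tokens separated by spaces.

Post-order on an expression tree gives postfix notation: for each operator, emit left operand, right operand, then the operator.

5 6 4 - * 7 9 + 6 6 + * 8 4 6 - * + *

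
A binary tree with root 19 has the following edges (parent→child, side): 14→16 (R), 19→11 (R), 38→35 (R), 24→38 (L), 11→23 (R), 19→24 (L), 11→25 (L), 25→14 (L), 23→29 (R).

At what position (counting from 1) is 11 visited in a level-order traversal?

3

Level-order visits nodes level by level from the root, left to right within each level.
Level 0: 19
Level 1: 24, 11
Level 2: 38, 25, 23
Level 3: 35, 14, 29
Level 4: 16
Full level-order sequence: 19, 24, 11, 38, 25, 23, 35, 14, 29, 16.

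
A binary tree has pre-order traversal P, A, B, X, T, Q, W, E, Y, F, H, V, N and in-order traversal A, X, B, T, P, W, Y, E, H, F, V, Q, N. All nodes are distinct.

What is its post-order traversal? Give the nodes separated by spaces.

The first element of pre-order is the root; it splits in-order into left and right subtrees.
Root P: left subtree has 4 nodes {A, X, B, T}, right has 8 {W, Y, E, H, F, V, Q, N}.
  Root A: left subtree has 0 nodes { }, right has 3 {X, B, T}.
    Root B: left subtree has 1 node {X}, right has 1 {T}.
  Root Q: left subtree has 6 nodes {W, Y, E, H, F, V}, right has 1 {N}.
    Root W: left subtree has 0 nodes { }, right has 5 {Y, E, H, F, V}.
      Root E: left subtree has 1 node {Y}, right has 3 {H, F, V}.
        Root F: left subtree has 1 node {H}, right has 1 {V}.

X T B A Y H V F E W N Q P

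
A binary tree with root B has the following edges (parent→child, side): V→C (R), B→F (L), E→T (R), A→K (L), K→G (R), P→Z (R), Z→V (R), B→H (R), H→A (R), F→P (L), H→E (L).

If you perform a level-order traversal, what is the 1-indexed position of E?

5

Level-order visits nodes level by level from the root, left to right within each level.
Level 0: B
Level 1: F, H
Level 2: P, E, A
Level 3: Z, T, K
Level 4: V, G
Level 5: C
Full level-order sequence: B, F, H, P, E, A, Z, T, K, V, G, C.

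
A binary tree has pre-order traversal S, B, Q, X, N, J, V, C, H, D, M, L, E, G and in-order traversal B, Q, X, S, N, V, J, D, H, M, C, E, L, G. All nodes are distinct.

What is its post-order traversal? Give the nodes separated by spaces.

The first element of pre-order is the root; it splits in-order into left and right subtrees.
Root S: left subtree has 3 nodes {B, Q, X}, right has 10 {N, V, J, D, H, M, C, E, L, G}.
  Root B: left subtree has 0 nodes { }, right has 2 {Q, X}.
    Root Q: left subtree has 0 nodes { }, right has 1 {X}.
  Root N: left subtree has 0 nodes { }, right has 9 {V, J, D, H, M, C, E, L, G}.
    Root J: left subtree has 1 node {V}, right has 7 {D, H, M, C, E, L, G}.
      Root C: left subtree has 3 nodes {D, H, M}, right has 3 {E, L, G}.
        Root H: left subtree has 1 node {D}, right has 1 {M}.
        Root L: left subtree has 1 node {E}, right has 1 {G}.

X Q B V D M H E G L C J N S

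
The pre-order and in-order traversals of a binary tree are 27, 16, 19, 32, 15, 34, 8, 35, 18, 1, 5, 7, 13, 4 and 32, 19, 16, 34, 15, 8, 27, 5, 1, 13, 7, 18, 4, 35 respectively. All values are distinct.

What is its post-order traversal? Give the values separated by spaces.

The first element of pre-order is the root; it splits in-order into left and right subtrees.
Root 27: left subtree has 6 nodes {32, 19, 16, 34, 15, 8}, right has 7 {5, 1, 13, 7, 18, 4, 35}.
  Root 16: left subtree has 2 nodes {32, 19}, right has 3 {34, 15, 8}.
    Root 19: left subtree has 1 node {32}, right has 0 { }.
    Root 15: left subtree has 1 node {34}, right has 1 {8}.
  Root 35: left subtree has 6 nodes {5, 1, 13, 7, 18, 4}, right has 0 { }.
    Root 18: left subtree has 4 nodes {5, 1, 13, 7}, right has 1 {4}.
      Root 1: left subtree has 1 node {5}, right has 2 {13, 7}.
        Root 7: left subtree has 1 node {13}, right has 0 { }.

32 19 34 8 15 16 5 13 7 1 4 18 35 27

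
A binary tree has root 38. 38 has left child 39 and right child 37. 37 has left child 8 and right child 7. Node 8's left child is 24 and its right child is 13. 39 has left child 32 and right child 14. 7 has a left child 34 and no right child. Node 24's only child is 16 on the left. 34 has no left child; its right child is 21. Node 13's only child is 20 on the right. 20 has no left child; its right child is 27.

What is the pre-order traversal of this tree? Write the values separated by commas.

38, 39, 32, 14, 37, 8, 24, 16, 13, 20, 27, 7, 34, 21

Pre-order visits the node, then its left subtree, then its right subtree.
Visit 38.
At 38: go left to 39.
  Visit 39.
  At 39: go left to 32.
    32 is a leaf — visit 32.
  At 39: go right to 14.
    14 is a leaf — visit 14.
At 38: go right to 37.
  Visit 37.
  At 37: go left to 8.
    Visit 8.
    At 8: go left to 24.
      Visit 24.
      At 24: go left to 16.
        16 is a leaf — visit 16.
      At 24: no right child.
    At 8: go right to 13.
      Visit 13.
      At 13: no left child.
      At 13: go right to 20.
        Visit 20.
        At 20: no left child.
        At 20: go right to 27.
          27 is a leaf — visit 27.
  At 37: go right to 7.
    Visit 7.
    At 7: go left to 34.
      Visit 34.
      At 34: no left child.
      At 34: go right to 21.
        21 is a leaf — visit 21.
    At 7: no right child.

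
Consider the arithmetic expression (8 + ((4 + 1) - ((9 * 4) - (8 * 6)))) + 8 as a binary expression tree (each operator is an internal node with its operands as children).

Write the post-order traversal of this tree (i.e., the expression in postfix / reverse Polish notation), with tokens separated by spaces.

8 4 1 + 9 4 * 8 6 * - - + 8 +

Post-order on an expression tree gives postfix notation: for each operator, emit left operand, right operand, then the operator.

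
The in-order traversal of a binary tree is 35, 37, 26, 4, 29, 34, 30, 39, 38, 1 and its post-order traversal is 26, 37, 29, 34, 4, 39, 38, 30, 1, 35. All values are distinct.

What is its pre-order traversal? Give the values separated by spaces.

The last element of post-order is the root; it splits in-order into left and right subtrees.
Root 35: left subtree has 0 nodes { }, right has 9 {37, 26, 4, 29, 34, 30, 39, 38, 1}.
  Root 1: left subtree has 8 nodes {37, 26, 4, 29, 34, 30, 39, 38}, right has 0 { }.
    Root 30: left subtree has 5 nodes {37, 26, 4, 29, 34}, right has 2 {39, 38}.
      Root 4: left subtree has 2 nodes {37, 26}, right has 2 {29, 34}.
        Root 37: left subtree has 0 nodes { }, right has 1 {26}.
        Root 34: left subtree has 1 node {29}, right has 0 { }.
      Root 38: left subtree has 1 node {39}, right has 0 { }.

35 1 30 4 37 26 34 29 38 39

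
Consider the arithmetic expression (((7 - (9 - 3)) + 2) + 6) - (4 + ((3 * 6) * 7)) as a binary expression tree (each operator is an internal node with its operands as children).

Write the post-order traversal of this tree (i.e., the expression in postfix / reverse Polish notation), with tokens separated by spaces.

Post-order on an expression tree gives postfix notation: for each operator, emit left operand, right operand, then the operator.

7 9 3 - - 2 + 6 + 4 3 6 * 7 * + -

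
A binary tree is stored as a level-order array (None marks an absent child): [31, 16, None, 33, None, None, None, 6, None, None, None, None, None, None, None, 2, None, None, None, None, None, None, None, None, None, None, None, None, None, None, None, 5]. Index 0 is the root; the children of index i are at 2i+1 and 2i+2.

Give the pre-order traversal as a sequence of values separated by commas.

31, 16, 33, 6, 2, 5

Pre-order visits the node, then its left subtree, then its right subtree.
Visit 31.
At 31: go left to 16.
  Visit 16.
  At 16: go left to 33.
    Visit 33.
    At 33: go left to 6.
      Visit 6.
      At 6: go left to 2.
        Visit 2.
        At 2: go left to 5.
          5 is a leaf — visit 5.
        At 2: no right child.
      At 6: no right child.
    At 33: no right child.
  At 16: no right child.
At 31: no right child.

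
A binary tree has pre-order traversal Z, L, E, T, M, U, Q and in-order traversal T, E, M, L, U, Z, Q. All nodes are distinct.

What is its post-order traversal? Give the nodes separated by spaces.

The first element of pre-order is the root; it splits in-order into left and right subtrees.
Root Z: left subtree has 5 nodes {T, E, M, L, U}, right has 1 {Q}.
  Root L: left subtree has 3 nodes {T, E, M}, right has 1 {U}.
    Root E: left subtree has 1 node {T}, right has 1 {M}.

T M E U L Q Z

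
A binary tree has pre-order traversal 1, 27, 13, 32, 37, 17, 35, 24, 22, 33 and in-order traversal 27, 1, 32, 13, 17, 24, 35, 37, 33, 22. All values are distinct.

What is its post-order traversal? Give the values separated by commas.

27, 32, 24, 35, 17, 33, 22, 37, 13, 1

The first element of pre-order is the root; it splits in-order into left and right subtrees.
Root 1: left subtree has 1 node {27}, right has 8 {32, 13, 17, 24, 35, 37, 33, 22}.
  Root 13: left subtree has 1 node {32}, right has 6 {17, 24, 35, 37, 33, 22}.
    Root 37: left subtree has 3 nodes {17, 24, 35}, right has 2 {33, 22}.
      Root 17: left subtree has 0 nodes { }, right has 2 {24, 35}.
        Root 35: left subtree has 1 node {24}, right has 0 { }.
      Root 22: left subtree has 1 node {33}, right has 0 { }.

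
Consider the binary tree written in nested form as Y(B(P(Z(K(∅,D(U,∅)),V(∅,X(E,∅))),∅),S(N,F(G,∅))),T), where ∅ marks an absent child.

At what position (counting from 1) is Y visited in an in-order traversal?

In-order visits the left subtree, then the node, then the right subtree.
At Y: go left to B.
  At B: go left to P.
    At P: go left to Z.
      At Z: go left to K.
        At K: no left child.
        Visit K.
        At K: go right to D.
          At D: go left to U.
            U is a leaf — visit U.
          Visit D.
          At D: no right child.
      Visit Z.
      At Z: go right to V.
        At V: no left child.
        Visit V.
        At V: go right to X.
          At X: go left to E.
            E is a leaf — visit E.
          Visit X.
          At X: no right child.
    Visit P.
    At P: no right child.
  Visit B.
  At B: go right to S.
    At S: go left to N.
      N is a leaf — visit N.
    Visit S.
    At S: go right to F.
      At F: go left to G.
        G is a leaf — visit G.
      Visit F.
      At F: no right child.
Visit Y.
At Y: go right to T.
  T is a leaf — visit T.
Full in-order sequence: K, U, D, Z, V, E, X, P, B, N, S, G, F, Y, T.

14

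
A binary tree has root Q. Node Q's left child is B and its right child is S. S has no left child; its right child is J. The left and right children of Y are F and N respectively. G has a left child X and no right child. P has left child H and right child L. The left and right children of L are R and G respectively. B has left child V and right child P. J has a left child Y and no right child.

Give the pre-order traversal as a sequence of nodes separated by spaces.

Q B V P H L R G X S J Y F N

Pre-order visits the node, then its left subtree, then its right subtree.
Visit Q.
At Q: go left to B.
  Visit B.
  At B: go left to V.
    V is a leaf — visit V.
  At B: go right to P.
    Visit P.
    At P: go left to H.
      H is a leaf — visit H.
    At P: go right to L.
      Visit L.
      At L: go left to R.
        R is a leaf — visit R.
      At L: go right to G.
        Visit G.
        At G: go left to X.
          X is a leaf — visit X.
        At G: no right child.
At Q: go right to S.
  Visit S.
  At S: no left child.
  At S: go right to J.
    Visit J.
    At J: go left to Y.
      Visit Y.
      At Y: go left to F.
        F is a leaf — visit F.
      At Y: go right to N.
        N is a leaf — visit N.
    At J: no right child.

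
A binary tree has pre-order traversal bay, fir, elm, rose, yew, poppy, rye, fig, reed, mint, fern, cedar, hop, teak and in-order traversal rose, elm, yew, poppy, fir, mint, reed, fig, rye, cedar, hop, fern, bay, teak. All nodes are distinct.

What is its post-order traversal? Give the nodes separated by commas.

The first element of pre-order is the root; it splits in-order into left and right subtrees.
Root bay: left subtree has 12 nodes {rose, elm, yew, poppy, fir, mint, reed, fig, rye, cedar, hop, fern}, right has 1 {teak}.
  Root fir: left subtree has 4 nodes {rose, elm, yew, poppy}, right has 7 {mint, reed, fig, rye, cedar, hop, fern}.
    Root elm: left subtree has 1 node {rose}, right has 2 {yew, poppy}.
      Root yew: left subtree has 0 nodes { }, right has 1 {poppy}.
    Root rye: left subtree has 3 nodes {mint, reed, fig}, right has 3 {cedar, hop, fern}.
      Root fig: left subtree has 2 nodes {mint, reed}, right has 0 { }.
        Root reed: left subtree has 1 node {mint}, right has 0 { }.
      Root fern: left subtree has 2 nodes {cedar, hop}, right has 0 { }.
        Root cedar: left subtree has 0 nodes { }, right has 1 {hop}.

rose, poppy, yew, elm, mint, reed, fig, hop, cedar, fern, rye, fir, teak, bay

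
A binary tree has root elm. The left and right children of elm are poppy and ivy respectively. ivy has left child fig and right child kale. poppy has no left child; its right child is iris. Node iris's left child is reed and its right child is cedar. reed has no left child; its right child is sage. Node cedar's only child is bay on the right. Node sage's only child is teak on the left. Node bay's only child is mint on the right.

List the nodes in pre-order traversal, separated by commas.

elm, poppy, iris, reed, sage, teak, cedar, bay, mint, ivy, fig, kale

Pre-order visits the node, then its left subtree, then its right subtree.
Visit elm.
At elm: go left to poppy.
  Visit poppy.
  At poppy: no left child.
  At poppy: go right to iris.
    Visit iris.
    At iris: go left to reed.
      Visit reed.
      At reed: no left child.
      At reed: go right to sage.
        Visit sage.
        At sage: go left to teak.
          teak is a leaf — visit teak.
        At sage: no right child.
    At iris: go right to cedar.
      Visit cedar.
      At cedar: no left child.
      At cedar: go right to bay.
        Visit bay.
        At bay: no left child.
        At bay: go right to mint.
          mint is a leaf — visit mint.
At elm: go right to ivy.
  Visit ivy.
  At ivy: go left to fig.
    fig is a leaf — visit fig.
  At ivy: go right to kale.
    kale is a leaf — visit kale.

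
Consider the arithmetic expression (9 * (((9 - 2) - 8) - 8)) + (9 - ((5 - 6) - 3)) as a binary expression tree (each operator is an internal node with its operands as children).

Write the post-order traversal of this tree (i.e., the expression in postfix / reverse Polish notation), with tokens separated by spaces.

Post-order on an expression tree gives postfix notation: for each operator, emit left operand, right operand, then the operator.

9 9 2 - 8 - 8 - * 9 5 6 - 3 - - +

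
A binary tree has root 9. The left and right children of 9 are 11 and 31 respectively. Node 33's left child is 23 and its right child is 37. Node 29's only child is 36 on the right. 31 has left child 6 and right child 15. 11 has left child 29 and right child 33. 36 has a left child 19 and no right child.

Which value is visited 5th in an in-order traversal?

23

In-order visits the left subtree, then the node, then the right subtree.
At 9: go left to 11.
  At 11: go left to 29.
    At 29: no left child.
    Visit 29.
    At 29: go right to 36.
      At 36: go left to 19.
        19 is a leaf — visit 19.
      Visit 36.
      At 36: no right child.
  Visit 11.
  At 11: go right to 33.
    At 33: go left to 23.
      23 is a leaf — visit 23.
    Visit 33.
    At 33: go right to 37.
      37 is a leaf — visit 37.
Visit 9.
At 9: go right to 31.
  At 31: go left to 6.
    6 is a leaf — visit 6.
  Visit 31.
  At 31: go right to 15.
    15 is a leaf — visit 15.
Full in-order sequence: 29, 19, 36, 11, 23, 33, 37, 9, 6, 31, 15.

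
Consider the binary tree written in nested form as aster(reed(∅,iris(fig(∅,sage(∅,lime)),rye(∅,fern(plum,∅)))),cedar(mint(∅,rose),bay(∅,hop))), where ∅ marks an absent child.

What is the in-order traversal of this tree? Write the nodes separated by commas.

reed, fig, sage, lime, iris, rye, plum, fern, aster, mint, rose, cedar, bay, hop

In-order visits the left subtree, then the node, then the right subtree.
At aster: go left to reed.
  At reed: no left child.
  Visit reed.
  At reed: go right to iris.
    At iris: go left to fig.
      At fig: no left child.
      Visit fig.
      At fig: go right to sage.
        At sage: no left child.
        Visit sage.
        At sage: go right to lime.
          lime is a leaf — visit lime.
    Visit iris.
    At iris: go right to rye.
      At rye: no left child.
      Visit rye.
      At rye: go right to fern.
        At fern: go left to plum.
          plum is a leaf — visit plum.
        Visit fern.
        At fern: no right child.
Visit aster.
At aster: go right to cedar.
  At cedar: go left to mint.
    At mint: no left child.
    Visit mint.
    At mint: go right to rose.
      rose is a leaf — visit rose.
  Visit cedar.
  At cedar: go right to bay.
    At bay: no left child.
    Visit bay.
    At bay: go right to hop.
      hop is a leaf — visit hop.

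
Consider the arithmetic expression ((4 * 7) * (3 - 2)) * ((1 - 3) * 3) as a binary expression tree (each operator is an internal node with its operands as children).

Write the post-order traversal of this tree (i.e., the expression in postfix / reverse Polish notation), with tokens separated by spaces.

4 7 * 3 2 - * 1 3 - 3 * *

Post-order on an expression tree gives postfix notation: for each operator, emit left operand, right operand, then the operator.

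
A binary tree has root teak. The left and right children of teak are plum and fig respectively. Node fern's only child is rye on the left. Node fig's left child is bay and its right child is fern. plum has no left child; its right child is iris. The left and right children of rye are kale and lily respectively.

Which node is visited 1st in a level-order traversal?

Level-order visits nodes level by level from the root, left to right within each level.
Level 0: teak
Level 1: plum, fig
Level 2: iris, bay, fern
Level 3: rye
Level 4: kale, lily
Full level-order sequence: teak, plum, fig, iris, bay, fern, rye, kale, lily.

teak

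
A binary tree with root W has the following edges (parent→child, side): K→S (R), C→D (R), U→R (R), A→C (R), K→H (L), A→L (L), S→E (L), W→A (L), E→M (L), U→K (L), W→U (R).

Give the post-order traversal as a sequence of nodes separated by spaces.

Post-order visits the left subtree, then the right subtree, then the node.
At W: go left to A.
  At A: go left to L.
    L is a leaf — visit L.
  At A: go right to C.
    At C: no left child.
    At C: go right to D.
      D is a leaf — visit D.
    Visit C.
  Visit A.
At W: go right to U.
  At U: go left to K.
    At K: go left to H.
      H is a leaf — visit H.
    At K: go right to S.
      At S: go left to E.
        At E: go left to M.
          M is a leaf — visit M.
        At E: no right child.
        Visit E.
      At S: no right child.
      Visit S.
    Visit K.
  At U: go right to R.
    R is a leaf — visit R.
  Visit U.
Visit W.

L D C A H M E S K R U W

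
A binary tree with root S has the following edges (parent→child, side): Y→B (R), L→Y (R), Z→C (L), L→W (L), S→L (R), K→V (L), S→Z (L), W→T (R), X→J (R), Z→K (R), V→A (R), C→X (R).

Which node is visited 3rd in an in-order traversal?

In-order visits the left subtree, then the node, then the right subtree.
At S: go left to Z.
  At Z: go left to C.
    At C: no left child.
    Visit C.
    At C: go right to X.
      At X: no left child.
      Visit X.
      At X: go right to J.
        J is a leaf — visit J.
  Visit Z.
  At Z: go right to K.
    At K: go left to V.
      At V: no left child.
      Visit V.
      At V: go right to A.
        A is a leaf — visit A.
    Visit K.
    At K: no right child.
Visit S.
At S: go right to L.
  At L: go left to W.
    At W: no left child.
    Visit W.
    At W: go right to T.
      T is a leaf — visit T.
  Visit L.
  At L: go right to Y.
    At Y: no left child.
    Visit Y.
    At Y: go right to B.
      B is a leaf — visit B.
Full in-order sequence: C, X, J, Z, V, A, K, S, W, T, L, Y, B.

J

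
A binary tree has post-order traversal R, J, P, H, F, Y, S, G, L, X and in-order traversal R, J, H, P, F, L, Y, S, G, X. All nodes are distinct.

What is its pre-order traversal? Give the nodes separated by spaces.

X L F H J R P G S Y

The last element of post-order is the root; it splits in-order into left and right subtrees.
Root X: left subtree has 9 nodes {R, J, H, P, F, L, Y, S, G}, right has 0 { }.
  Root L: left subtree has 5 nodes {R, J, H, P, F}, right has 3 {Y, S, G}.
    Root F: left subtree has 4 nodes {R, J, H, P}, right has 0 { }.
      Root H: left subtree has 2 nodes {R, J}, right has 1 {P}.
        Root J: left subtree has 1 node {R}, right has 0 { }.
    Root G: left subtree has 2 nodes {Y, S}, right has 0 { }.
      Root S: left subtree has 1 node {Y}, right has 0 { }.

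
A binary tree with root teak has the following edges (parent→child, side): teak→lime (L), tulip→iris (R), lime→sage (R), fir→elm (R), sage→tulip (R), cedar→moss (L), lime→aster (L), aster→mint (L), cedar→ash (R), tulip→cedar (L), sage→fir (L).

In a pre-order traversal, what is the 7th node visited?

Pre-order visits the node, then its left subtree, then its right subtree.
Visit teak.
At teak: go left to lime.
  Visit lime.
  At lime: go left to aster.
    Visit aster.
    At aster: go left to mint.
      mint is a leaf — visit mint.
    At aster: no right child.
  At lime: go right to sage.
    Visit sage.
    At sage: go left to fir.
      Visit fir.
      At fir: no left child.
      At fir: go right to elm.
        elm is a leaf — visit elm.
    At sage: go right to tulip.
      Visit tulip.
      At tulip: go left to cedar.
        Visit cedar.
        At cedar: go left to moss.
          moss is a leaf — visit moss.
        At cedar: go right to ash.
          ash is a leaf — visit ash.
      At tulip: go right to iris.
        iris is a leaf — visit iris.
At teak: no right child.
Full pre-order sequence: teak, lime, aster, mint, sage, fir, elm, tulip, cedar, moss, ash, iris.

elm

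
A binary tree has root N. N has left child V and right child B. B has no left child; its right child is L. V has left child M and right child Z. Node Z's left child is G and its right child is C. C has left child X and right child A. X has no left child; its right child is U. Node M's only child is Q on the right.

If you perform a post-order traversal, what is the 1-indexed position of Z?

8

Post-order visits the left subtree, then the right subtree, then the node.
At N: go left to V.
  At V: go left to M.
    At M: no left child.
    At M: go right to Q.
      Q is a leaf — visit Q.
    Visit M.
  At V: go right to Z.
    At Z: go left to G.
      G is a leaf — visit G.
    At Z: go right to C.
      At C: go left to X.
        At X: no left child.
        At X: go right to U.
          U is a leaf — visit U.
        Visit X.
      At C: go right to A.
        A is a leaf — visit A.
      Visit C.
    Visit Z.
  Visit V.
At N: go right to B.
  At B: no left child.
  At B: go right to L.
    L is a leaf — visit L.
  Visit B.
Visit N.
Full post-order sequence: Q, M, G, U, X, A, C, Z, V, L, B, N.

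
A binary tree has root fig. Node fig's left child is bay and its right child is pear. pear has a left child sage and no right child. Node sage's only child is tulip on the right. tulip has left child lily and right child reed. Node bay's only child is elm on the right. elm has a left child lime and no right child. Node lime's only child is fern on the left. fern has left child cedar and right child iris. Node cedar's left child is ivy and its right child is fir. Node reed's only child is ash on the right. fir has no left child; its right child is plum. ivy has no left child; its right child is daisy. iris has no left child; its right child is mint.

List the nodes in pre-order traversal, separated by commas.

Pre-order visits the node, then its left subtree, then its right subtree.
Visit fig.
At fig: go left to bay.
  Visit bay.
  At bay: no left child.
  At bay: go right to elm.
    Visit elm.
    At elm: go left to lime.
      Visit lime.
      At lime: go left to fern.
        Visit fern.
        At fern: go left to cedar.
          Visit cedar.
          At cedar: go left to ivy.
            Visit ivy.
            At ivy: no left child.
            At ivy: go right to daisy.
              daisy is a leaf — visit daisy.
          At cedar: go right to fir.
            Visit fir.
            At fir: no left child.
            At fir: go right to plum.
              plum is a leaf — visit plum.
        At fern: go right to iris.
          Visit iris.
          At iris: no left child.
          At iris: go right to mint.
            mint is a leaf — visit mint.
      At lime: no right child.
    At elm: no right child.
At fig: go right to pear.
  Visit pear.
  At pear: go left to sage.
    Visit sage.
    At sage: no left child.
    At sage: go right to tulip.
      Visit tulip.
      At tulip: go left to lily.
        lily is a leaf — visit lily.
      At tulip: go right to reed.
        Visit reed.
        At reed: no left child.
        At reed: go right to ash.
          ash is a leaf — visit ash.
  At pear: no right child.

fig, bay, elm, lime, fern, cedar, ivy, daisy, fir, plum, iris, mint, pear, sage, tulip, lily, reed, ash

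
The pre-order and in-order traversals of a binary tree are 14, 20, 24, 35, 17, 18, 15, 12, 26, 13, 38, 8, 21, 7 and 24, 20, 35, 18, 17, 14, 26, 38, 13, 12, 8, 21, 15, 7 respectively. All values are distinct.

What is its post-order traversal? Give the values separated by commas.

24, 18, 17, 35, 20, 38, 13, 26, 21, 8, 12, 7, 15, 14

The first element of pre-order is the root; it splits in-order into left and right subtrees.
Root 14: left subtree has 5 nodes {24, 20, 35, 18, 17}, right has 8 {26, 38, 13, 12, 8, 21, 15, 7}.
  Root 20: left subtree has 1 node {24}, right has 3 {35, 18, 17}.
    Root 35: left subtree has 0 nodes { }, right has 2 {18, 17}.
      Root 17: left subtree has 1 node {18}, right has 0 { }.
  Root 15: left subtree has 6 nodes {26, 38, 13, 12, 8, 21}, right has 1 {7}.
    Root 12: left subtree has 3 nodes {26, 38, 13}, right has 2 {8, 21}.
      Root 26: left subtree has 0 nodes { }, right has 2 {38, 13}.
        Root 13: left subtree has 1 node {38}, right has 0 { }.
      Root 8: left subtree has 0 nodes { }, right has 1 {21}.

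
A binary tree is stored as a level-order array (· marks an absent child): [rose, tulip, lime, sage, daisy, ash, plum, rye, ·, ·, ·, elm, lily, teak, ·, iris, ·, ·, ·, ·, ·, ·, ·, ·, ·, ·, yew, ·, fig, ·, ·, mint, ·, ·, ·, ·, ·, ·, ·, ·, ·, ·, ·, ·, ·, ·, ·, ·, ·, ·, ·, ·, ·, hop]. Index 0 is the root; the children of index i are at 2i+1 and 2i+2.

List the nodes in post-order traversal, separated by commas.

Post-order visits the left subtree, then the right subtree, then the node.
At rose: go left to tulip.
  At tulip: go left to sage.
    At sage: go left to rye.
      At rye: go left to iris.
        At iris: go left to mint.
          mint is a leaf — visit mint.
        At iris: no right child.
        Visit iris.
      At rye: no right child.
      Visit rye.
    At sage: no right child.
    Visit sage.
  At tulip: go right to daisy.
    daisy is a leaf — visit daisy.
  Visit tulip.
At rose: go right to lime.
  At lime: go left to ash.
    At ash: go left to elm.
      elm is a leaf — visit elm.
    At ash: go right to lily.
      At lily: no left child.
      At lily: go right to yew.
        At yew: go left to hop.
          hop is a leaf — visit hop.
        At yew: no right child.
        Visit yew.
      Visit lily.
    Visit ash.
  At lime: go right to plum.
    At plum: go left to teak.
      At teak: no left child.
      At teak: go right to fig.
        fig is a leaf — visit fig.
      Visit teak.
    At plum: no right child.
    Visit plum.
  Visit lime.
Visit rose.

mint, iris, rye, sage, daisy, tulip, elm, hop, yew, lily, ash, fig, teak, plum, lime, rose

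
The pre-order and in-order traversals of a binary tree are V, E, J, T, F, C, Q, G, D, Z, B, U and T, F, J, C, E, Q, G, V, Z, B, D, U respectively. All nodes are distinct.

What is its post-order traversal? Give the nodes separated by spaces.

F T C J G Q E B Z U D V

The first element of pre-order is the root; it splits in-order into left and right subtrees.
Root V: left subtree has 7 nodes {T, F, J, C, E, Q, G}, right has 4 {Z, B, D, U}.
  Root E: left subtree has 4 nodes {T, F, J, C}, right has 2 {Q, G}.
    Root J: left subtree has 2 nodes {T, F}, right has 1 {C}.
      Root T: left subtree has 0 nodes { }, right has 1 {F}.
    Root Q: left subtree has 0 nodes { }, right has 1 {G}.
  Root D: left subtree has 2 nodes {Z, B}, right has 1 {U}.
    Root Z: left subtree has 0 nodes { }, right has 1 {B}.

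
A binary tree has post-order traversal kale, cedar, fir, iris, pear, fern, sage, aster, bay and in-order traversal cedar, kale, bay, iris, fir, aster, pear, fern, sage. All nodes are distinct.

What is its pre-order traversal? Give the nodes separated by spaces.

The last element of post-order is the root; it splits in-order into left and right subtrees.
Root bay: left subtree has 2 nodes {cedar, kale}, right has 6 {iris, fir, aster, pear, fern, sage}.
  Root cedar: left subtree has 0 nodes { }, right has 1 {kale}.
  Root aster: left subtree has 2 nodes {iris, fir}, right has 3 {pear, fern, sage}.
    Root iris: left subtree has 0 nodes { }, right has 1 {fir}.
    Root sage: left subtree has 2 nodes {pear, fern}, right has 0 { }.
      Root fern: left subtree has 1 node {pear}, right has 0 { }.

bay cedar kale aster iris fir sage fern pear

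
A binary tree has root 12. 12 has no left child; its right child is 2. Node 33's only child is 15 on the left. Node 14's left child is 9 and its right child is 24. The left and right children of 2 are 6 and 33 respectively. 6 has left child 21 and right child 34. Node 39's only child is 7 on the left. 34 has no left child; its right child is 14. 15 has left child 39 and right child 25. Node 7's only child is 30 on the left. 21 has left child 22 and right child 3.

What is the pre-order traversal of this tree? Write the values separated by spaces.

Pre-order visits the node, then its left subtree, then its right subtree.
Visit 12.
At 12: no left child.
At 12: go right to 2.
  Visit 2.
  At 2: go left to 6.
    Visit 6.
    At 6: go left to 21.
      Visit 21.
      At 21: go left to 22.
        22 is a leaf — visit 22.
      At 21: go right to 3.
        3 is a leaf — visit 3.
    At 6: go right to 34.
      Visit 34.
      At 34: no left child.
      At 34: go right to 14.
        Visit 14.
        At 14: go left to 9.
          9 is a leaf — visit 9.
        At 14: go right to 24.
          24 is a leaf — visit 24.
  At 2: go right to 33.
    Visit 33.
    At 33: go left to 15.
      Visit 15.
      At 15: go left to 39.
        Visit 39.
        At 39: go left to 7.
          Visit 7.
          At 7: go left to 30.
            30 is a leaf — visit 30.
          At 7: no right child.
        At 39: no right child.
      At 15: go right to 25.
        25 is a leaf — visit 25.
    At 33: no right child.

12 2 6 21 22 3 34 14 9 24 33 15 39 7 30 25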